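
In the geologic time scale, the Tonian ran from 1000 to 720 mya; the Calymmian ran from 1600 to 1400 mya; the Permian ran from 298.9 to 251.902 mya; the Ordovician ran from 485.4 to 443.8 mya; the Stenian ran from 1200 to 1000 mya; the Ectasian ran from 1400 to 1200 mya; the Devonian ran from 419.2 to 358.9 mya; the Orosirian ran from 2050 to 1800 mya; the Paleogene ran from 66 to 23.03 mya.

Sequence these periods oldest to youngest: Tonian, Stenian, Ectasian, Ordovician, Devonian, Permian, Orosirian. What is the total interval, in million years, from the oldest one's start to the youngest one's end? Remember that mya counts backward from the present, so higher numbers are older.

From the excerpt: Tonian 1000–720; Stenian 1200–1000; Ectasian 1400–1200; Ordovician 485.4–443.8; Devonian 419.2–358.9; Permian 298.9–251.902; Orosirian 2050–1800 (Ma).
Larger Ma is earlier, so the oldest is Orosirian and the youngest is Permian; oldest to youngest: Orosirian, Ectasian, Stenian, Tonian, Ordovician, Devonian, Permian.
Oldest start 2050 minus youngest end 251.902 gives 1798.098 Myr overall.

Orosirian → Ectasian → Stenian → Tonian → Ordovician → Devonian → Permian; total span 1798.098 Myr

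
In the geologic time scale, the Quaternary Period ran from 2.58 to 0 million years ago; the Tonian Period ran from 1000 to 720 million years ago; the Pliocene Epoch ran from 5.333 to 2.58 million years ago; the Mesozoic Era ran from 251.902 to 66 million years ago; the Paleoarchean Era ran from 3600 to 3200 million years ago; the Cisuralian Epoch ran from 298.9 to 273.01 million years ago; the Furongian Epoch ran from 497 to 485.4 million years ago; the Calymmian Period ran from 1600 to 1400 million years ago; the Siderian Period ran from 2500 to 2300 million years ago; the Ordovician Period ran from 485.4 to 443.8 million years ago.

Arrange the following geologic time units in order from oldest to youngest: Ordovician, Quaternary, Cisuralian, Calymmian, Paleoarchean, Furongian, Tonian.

The oldest of these is Paleoarchean (starts 3600 Ma) and the youngest is Quaternary (ends 0 Ma).
In between, by decreasing start age: Calymmian (1600), Tonian (1000), Furongian (497), Ordovician (485.4), Cisuralian (298.9).

Paleoarchean, then Calymmian, then Tonian, then Furongian, then Ordovician, then Cisuralian, then Quaternary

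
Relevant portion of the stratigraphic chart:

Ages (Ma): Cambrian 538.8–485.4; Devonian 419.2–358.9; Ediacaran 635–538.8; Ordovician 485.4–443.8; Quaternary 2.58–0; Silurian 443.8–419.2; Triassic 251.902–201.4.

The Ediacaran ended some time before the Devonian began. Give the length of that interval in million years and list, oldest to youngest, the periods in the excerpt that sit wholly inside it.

119.6 million years; Cambrian, Ordovician, Silurian

End of Ediacaran = 538.8 Ma; start of Devonian = 419.2 Ma.
Gap = 538.8 − 419.2 = 119.6 Myr.
Periods wholly inside 538.8–419.2 Ma: Cambrian (538.8–485.4), Ordovician (485.4–443.8), Silurian (443.8–419.2).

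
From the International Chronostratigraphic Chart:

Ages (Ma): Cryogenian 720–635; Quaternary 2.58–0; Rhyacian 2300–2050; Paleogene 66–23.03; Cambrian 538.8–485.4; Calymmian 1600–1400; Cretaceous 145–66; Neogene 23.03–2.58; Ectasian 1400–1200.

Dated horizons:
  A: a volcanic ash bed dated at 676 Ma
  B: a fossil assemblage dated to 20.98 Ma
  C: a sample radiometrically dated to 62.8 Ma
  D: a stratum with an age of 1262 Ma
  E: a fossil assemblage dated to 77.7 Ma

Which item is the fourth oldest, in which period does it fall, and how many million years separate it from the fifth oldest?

Sorted oldest-first by Ma: D (1262), A (676), E (77.7), C (62.8), B (20.98).
The fourth oldest is C at 62.8 Ma, which lies in 66–23.03 Ma: the Paleogene.
The fifth oldest is B at 20.98 Ma; separation = |62.8 − 20.98| = 41.82 Myr.

C, in the Paleogene; 41.82 million years to B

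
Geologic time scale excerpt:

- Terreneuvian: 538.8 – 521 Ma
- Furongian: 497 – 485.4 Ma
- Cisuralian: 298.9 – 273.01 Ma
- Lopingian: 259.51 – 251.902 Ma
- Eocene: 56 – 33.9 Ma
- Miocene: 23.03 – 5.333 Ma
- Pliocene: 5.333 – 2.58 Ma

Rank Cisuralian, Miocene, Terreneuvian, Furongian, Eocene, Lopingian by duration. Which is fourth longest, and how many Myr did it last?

Miocene, 17.697 million years

Durations: Cisuralian 25.89; Miocene 17.697; Terreneuvian 17.8; Furongian 11.6; Eocene 22.1; Lopingian 7.608 Myr.
Sorted longest-first: Cisuralian (25.89), Eocene (22.1), Terreneuvian (17.8), Miocene (17.697), Furongian (11.6), Lopingian (7.608).
The fourth longest is Miocene at 17.697 Myr.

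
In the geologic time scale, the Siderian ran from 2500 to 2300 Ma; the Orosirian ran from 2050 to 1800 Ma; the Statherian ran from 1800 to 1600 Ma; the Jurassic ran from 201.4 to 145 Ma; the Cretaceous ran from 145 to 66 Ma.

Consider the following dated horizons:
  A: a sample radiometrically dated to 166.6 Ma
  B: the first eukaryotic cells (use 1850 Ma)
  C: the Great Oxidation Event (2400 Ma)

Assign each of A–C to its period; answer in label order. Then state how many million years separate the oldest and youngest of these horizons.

A: 166.6 Ma lies in 201.4–145 Ma, so Jurassic.
B: 1850 Ma lies in 2050–1800 Ma, so Orosirian.
C: 2400 Ma lies in 2500–2300 Ma, so Siderian.
Oldest = 2400 Ma, youngest = 166.6 Ma → span 2233.4 Myr.

A — Jurassic; B — Orosirian; C — Siderian; span 2233.4 million years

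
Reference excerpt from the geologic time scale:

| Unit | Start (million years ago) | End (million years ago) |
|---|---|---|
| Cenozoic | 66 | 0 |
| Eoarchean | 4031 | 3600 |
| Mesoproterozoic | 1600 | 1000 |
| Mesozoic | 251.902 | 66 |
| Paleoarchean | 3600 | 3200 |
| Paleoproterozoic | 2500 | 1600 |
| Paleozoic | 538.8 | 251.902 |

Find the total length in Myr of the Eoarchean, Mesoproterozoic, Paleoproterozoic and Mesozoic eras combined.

2116.902 million years

Each duration: Eoarchean = 431; Mesoproterozoic = 600; Paleoproterozoic = 900; Mesozoic = 185.902.
Sum: 431 + 600 + 900 + 185.902 = 2116.902 Myr.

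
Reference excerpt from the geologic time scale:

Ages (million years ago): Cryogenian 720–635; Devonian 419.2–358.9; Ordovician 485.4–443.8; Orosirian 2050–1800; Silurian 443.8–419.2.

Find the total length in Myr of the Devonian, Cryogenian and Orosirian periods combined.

395.3 million years

Each duration: Devonian = 60.3; Cryogenian = 85; Orosirian = 250.
Sum: 60.3 + 85 + 250 = 395.3 Myr.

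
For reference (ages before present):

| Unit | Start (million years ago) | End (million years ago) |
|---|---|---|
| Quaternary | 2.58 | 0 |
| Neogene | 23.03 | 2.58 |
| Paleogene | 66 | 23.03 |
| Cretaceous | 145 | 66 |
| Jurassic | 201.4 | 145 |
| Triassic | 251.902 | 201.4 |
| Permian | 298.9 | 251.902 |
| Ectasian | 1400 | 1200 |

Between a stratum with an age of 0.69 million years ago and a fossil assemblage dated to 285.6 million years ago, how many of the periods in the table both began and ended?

The older date is 285.6 Ma and the younger is 0.69 Ma.
Periods with start < 285.6 and end > 0.69 Ma: Triassic (251.902–201.4), Jurassic (201.4–145), Cretaceous (145–66), Paleogene (66–23.03), Neogene (23.03–2.58).
That is 5 complete periods.

5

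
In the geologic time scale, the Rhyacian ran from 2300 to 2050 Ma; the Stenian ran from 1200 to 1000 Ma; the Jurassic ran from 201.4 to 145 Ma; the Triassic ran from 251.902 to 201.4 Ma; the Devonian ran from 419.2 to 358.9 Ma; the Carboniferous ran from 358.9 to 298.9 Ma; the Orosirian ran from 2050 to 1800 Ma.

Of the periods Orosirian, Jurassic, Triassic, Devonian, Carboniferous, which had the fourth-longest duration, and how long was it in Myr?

Jurassic, 56.4 million years

Start − end for each: Orosirian 2050 − 1800 = 250; Jurassic 201.4 − 145 = 56.4; Triassic 251.902 − 201.4 = 50.502; Devonian 419.2 − 358.9 = 60.3; Carboniferous 358.9 − 298.9 = 60.
Ranking these from longest: Orosirian > Devonian > Carboniferous > Jurassic > Triassic.
Position 4 in that ranking is Jurassic, which lasted 56.4 Myr.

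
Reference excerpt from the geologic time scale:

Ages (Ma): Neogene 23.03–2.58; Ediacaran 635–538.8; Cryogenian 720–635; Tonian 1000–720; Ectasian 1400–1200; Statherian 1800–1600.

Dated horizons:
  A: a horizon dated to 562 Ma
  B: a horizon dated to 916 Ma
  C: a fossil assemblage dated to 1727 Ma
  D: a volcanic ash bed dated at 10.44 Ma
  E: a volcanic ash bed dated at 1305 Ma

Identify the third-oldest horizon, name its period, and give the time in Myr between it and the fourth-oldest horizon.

Sorted oldest-first by Ma: C (1727), E (1305), B (916), A (562), D (10.44).
The third oldest is B at 916 Ma, which lies in 1000–720 Ma: the Tonian.
The fourth oldest is A at 562 Ma; separation = |916 − 562| = 354 Myr.

B, in the Tonian; 354 million years to A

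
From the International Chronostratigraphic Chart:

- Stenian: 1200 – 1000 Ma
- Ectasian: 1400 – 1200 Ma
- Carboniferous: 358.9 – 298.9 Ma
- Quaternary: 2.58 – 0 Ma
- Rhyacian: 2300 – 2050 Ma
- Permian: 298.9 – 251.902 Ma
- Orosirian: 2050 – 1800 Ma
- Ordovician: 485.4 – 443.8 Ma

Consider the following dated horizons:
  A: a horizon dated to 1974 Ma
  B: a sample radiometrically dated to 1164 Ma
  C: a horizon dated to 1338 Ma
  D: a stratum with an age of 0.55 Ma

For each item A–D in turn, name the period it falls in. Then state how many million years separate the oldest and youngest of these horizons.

Match each age against the start–end ranges in the excerpt: A = 1974 Ma → Orosirian (2050–1800); B = 1164 Ma → Stenian (1200–1000); C = 1338 Ma → Ectasian (1400–1200); D = 0.55 Ma → Quaternary (2.58–0).
The largest age is 1974 Ma and the smallest is 0.55 Ma; their difference is 1973.45 Myr.

A — Orosirian; B — Stenian; C — Ectasian; D — Quaternary; span 1973.45 million years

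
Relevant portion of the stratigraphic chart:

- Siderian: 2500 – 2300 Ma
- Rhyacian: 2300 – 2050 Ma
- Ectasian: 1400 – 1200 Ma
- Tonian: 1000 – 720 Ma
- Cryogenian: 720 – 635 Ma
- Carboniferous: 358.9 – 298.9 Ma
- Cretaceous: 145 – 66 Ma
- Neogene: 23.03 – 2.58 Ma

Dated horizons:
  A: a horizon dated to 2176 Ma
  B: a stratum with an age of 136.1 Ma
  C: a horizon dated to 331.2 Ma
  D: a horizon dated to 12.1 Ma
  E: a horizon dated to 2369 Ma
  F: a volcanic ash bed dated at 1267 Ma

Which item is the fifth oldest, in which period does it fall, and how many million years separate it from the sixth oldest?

Larger Ma means older, so oldest first: E 2369 > A 2176 > F 1267 > C 331.2 > B 136.1 > D 12.1.
Counting 5 along gives B (136.1 Ma); the excerpt puts that inside the Cretaceous, 145–66 Ma.
Next in line is D (12.1 Ma), and 136.1 − 12.1 = 124 Myr.

B, in the Cretaceous; 124 million years to D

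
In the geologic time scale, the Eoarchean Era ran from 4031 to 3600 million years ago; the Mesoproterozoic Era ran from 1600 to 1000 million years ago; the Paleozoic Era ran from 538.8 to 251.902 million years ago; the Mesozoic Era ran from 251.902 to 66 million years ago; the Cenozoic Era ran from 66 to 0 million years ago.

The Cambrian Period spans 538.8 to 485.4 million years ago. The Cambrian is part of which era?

Paleozoic

The Cambrian (538.8–485.4 Ma) lies entirely within 538.8–251.902 Ma, the Paleozoic Era.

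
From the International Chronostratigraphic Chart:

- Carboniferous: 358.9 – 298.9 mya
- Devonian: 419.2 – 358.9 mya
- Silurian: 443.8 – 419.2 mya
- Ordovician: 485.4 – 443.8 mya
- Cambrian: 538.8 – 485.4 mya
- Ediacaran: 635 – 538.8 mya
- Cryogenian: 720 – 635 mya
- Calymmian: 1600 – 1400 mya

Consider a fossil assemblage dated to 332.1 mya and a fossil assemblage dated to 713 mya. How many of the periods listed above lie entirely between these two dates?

5

713 Ma sits inside the Cryogenian (720–635) and 332.1 Ma inside the Carboniferous (358.9–298.9); neither of those is wholly between the two dates.
The listed periods lying completely between them are Ediacaran, Cambrian, Ordovician, Silurian, Devonian — 5 in all.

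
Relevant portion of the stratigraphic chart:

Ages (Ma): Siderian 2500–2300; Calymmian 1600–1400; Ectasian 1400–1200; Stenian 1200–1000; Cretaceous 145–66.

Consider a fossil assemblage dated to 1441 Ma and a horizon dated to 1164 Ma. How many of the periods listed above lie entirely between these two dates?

1

1441 Ma sits inside the Calymmian (1600–1400) and 1164 Ma inside the Stenian (1200–1000); neither of those is wholly between the two dates.
The listed periods lying completely between them are Ectasian — 1 in all.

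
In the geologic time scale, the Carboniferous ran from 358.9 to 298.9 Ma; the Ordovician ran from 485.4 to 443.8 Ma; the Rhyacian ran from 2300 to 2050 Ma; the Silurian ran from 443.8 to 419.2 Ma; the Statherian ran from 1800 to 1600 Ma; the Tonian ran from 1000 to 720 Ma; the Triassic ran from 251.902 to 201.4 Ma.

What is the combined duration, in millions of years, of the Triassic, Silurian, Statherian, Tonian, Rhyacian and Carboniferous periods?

865.102 million years

Duration is start − end for each: (251.902 − 201.4) + (443.8 − 419.2) + (1800 − 1600) + (1000 − 720) + (2300 − 2050) + (358.9 − 298.9).
That is 50.502 + 24.6 + 200 + 280 + 250 + 60, which totals 865.102 million years.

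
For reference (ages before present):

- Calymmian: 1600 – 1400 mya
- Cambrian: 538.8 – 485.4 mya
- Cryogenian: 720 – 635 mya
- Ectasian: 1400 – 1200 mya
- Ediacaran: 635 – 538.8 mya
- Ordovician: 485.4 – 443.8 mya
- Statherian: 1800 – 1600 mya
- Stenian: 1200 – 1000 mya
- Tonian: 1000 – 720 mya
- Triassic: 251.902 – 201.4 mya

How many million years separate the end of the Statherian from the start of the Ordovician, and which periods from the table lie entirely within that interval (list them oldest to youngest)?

End of Statherian = 1600 Ma; start of Ordovician = 485.4 Ma.
Gap = 1600 − 485.4 = 1114.6 Myr.
Periods wholly inside 1600–485.4 Ma: Calymmian (1600–1400), Ectasian (1400–1200), Stenian (1200–1000), Tonian (1000–720), Cryogenian (720–635), Ediacaran (635–538.8), Cambrian (538.8–485.4).

1114.6 million years; Calymmian, Ectasian, Stenian, Tonian, Cryogenian, Ediacaran, Cambrian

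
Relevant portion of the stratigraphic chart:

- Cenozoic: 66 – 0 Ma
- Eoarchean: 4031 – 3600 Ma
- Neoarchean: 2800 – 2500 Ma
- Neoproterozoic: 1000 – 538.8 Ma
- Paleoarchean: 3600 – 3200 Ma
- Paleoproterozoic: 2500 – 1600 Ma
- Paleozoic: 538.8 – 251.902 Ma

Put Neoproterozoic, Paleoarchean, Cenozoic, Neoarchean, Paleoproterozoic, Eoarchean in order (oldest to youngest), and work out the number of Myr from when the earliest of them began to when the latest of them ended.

Eoarchean → Paleoarchean → Neoarchean → Paleoproterozoic → Neoproterozoic → Cenozoic; total span 4031 Myr

From the excerpt: Neoproterozoic 1000–538.8; Paleoarchean 3600–3200; Cenozoic 66–0; Neoarchean 2800–2500; Paleoproterozoic 2500–1600; Eoarchean 4031–3600 (Ma).
Larger Ma is earlier, so the oldest is Eoarchean and the youngest is Cenozoic; oldest to youngest: Eoarchean, Paleoarchean, Neoarchean, Paleoproterozoic, Neoproterozoic, Cenozoic.
Oldest start 4031 minus youngest end 0 gives 4031 Myr overall.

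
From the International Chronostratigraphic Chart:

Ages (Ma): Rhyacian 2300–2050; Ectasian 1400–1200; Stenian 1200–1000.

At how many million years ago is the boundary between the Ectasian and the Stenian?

1200 Ma

The Ectasian ends and the Stenian begins at 1200 Ma.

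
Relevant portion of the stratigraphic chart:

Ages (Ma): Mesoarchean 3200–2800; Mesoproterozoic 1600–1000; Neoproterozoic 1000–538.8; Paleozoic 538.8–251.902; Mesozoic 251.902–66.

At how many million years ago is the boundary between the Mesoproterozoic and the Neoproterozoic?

1000 Ma

The Mesoproterozoic ends and the Neoproterozoic begins at 1000 Ma.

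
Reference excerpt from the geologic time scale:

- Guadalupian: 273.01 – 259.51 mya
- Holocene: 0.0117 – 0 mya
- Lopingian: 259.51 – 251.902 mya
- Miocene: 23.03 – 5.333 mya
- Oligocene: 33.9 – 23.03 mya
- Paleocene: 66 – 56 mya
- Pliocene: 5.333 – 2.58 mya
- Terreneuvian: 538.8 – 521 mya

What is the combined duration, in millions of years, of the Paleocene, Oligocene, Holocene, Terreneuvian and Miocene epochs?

56.3787 million years

Duration is start − end for each: (66 − 56) + (33.9 − 23.03) + (0.0117 − 0) + (538.8 − 521) + (23.03 − 5.333).
That is 10 + 10.87 + 0.0117 + 17.8 + 17.697, which totals 56.3787 million years.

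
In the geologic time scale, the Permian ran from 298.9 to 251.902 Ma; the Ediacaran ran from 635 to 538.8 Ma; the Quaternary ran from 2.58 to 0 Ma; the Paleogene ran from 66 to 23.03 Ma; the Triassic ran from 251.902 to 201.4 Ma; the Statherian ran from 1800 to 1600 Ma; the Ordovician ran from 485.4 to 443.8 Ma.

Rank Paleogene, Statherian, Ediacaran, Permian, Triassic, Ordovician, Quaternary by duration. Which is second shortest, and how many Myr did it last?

Durations: Paleogene 42.97; Statherian 200; Ediacaran 96.2; Permian 46.998; Triassic 50.502; Ordovician 41.6; Quaternary 2.58 Myr.
Sorted shortest-first: Quaternary (2.58), Ordovician (41.6), Paleogene (42.97), Permian (46.998), Triassic (50.502), Ediacaran (96.2), Statherian (200).
The second shortest is Ordovician at 41.6 Myr.

Ordovician, 41.6 million years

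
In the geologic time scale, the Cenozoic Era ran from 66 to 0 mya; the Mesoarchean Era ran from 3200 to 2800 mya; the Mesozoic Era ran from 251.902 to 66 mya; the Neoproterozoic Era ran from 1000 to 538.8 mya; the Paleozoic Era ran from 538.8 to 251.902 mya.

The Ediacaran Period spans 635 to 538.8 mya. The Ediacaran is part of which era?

The Ediacaran (635–538.8 Ma) lies entirely within 1000–538.8 Ma, the Neoproterozoic Era.

Neoproterozoic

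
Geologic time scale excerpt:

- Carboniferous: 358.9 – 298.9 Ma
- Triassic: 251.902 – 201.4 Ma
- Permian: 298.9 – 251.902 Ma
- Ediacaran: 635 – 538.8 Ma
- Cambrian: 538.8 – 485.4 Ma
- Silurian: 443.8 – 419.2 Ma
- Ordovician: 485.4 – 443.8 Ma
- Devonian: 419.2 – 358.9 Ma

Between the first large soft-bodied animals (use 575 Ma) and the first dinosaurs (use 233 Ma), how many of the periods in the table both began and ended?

575 Ma sits inside the Ediacaran (635–538.8) and 233 Ma inside the Triassic (251.902–201.4); neither of those is wholly between the two dates.
The listed periods lying completely between them are Cambrian, Ordovician, Silurian, Devonian, Carboniferous, Permian — 6 in all.

6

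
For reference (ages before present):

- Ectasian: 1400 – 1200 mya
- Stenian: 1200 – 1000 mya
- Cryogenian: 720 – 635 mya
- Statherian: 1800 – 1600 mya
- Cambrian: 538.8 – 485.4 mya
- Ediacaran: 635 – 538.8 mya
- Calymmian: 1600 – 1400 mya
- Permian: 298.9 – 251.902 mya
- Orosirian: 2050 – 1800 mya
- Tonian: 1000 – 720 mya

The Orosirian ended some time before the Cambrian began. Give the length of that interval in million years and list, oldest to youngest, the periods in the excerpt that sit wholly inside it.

1261.2 million years; Statherian, Calymmian, Ectasian, Stenian, Tonian, Cryogenian, Ediacaran

The Orosirian closes at 1800 Ma and the Cambrian opens at 538.8 Ma, so the interval is 1800 − 538.8 = 1261.2 Myr.
A period fits inside if it starts at or after 1800 Ma and ends at or before 538.8 Ma; oldest first that gives Statherian, Calymmian, Ectasian, Stenian, Tonian, Cryogenian, Ediacaran.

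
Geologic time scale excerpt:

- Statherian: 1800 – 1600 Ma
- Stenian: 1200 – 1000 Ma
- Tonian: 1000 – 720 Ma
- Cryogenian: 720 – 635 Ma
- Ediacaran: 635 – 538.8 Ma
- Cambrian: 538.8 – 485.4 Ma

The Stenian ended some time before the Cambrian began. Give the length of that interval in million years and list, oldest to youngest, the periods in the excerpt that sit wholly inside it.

The Stenian closes at 1000 Ma and the Cambrian opens at 538.8 Ma, so the interval is 1000 − 538.8 = 461.2 Myr.
A period fits inside if it starts at or after 1000 Ma and ends at or before 538.8 Ma; oldest first that gives Tonian, Cryogenian, Ediacaran.

461.2 million years; Tonian, Cryogenian, Ediacaran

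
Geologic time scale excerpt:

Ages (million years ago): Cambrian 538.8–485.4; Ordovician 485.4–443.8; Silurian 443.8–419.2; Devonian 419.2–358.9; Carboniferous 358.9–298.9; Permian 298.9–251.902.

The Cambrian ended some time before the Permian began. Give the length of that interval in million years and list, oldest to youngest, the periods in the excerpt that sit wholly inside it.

186.5 million years; Ordovician, Silurian, Devonian, Carboniferous

The Cambrian closes at 485.4 Ma and the Permian opens at 298.9 Ma, so the interval is 485.4 − 298.9 = 186.5 Myr.
A period fits inside if it starts at or after 485.4 Ma and ends at or before 298.9 Ma; oldest first that gives Ordovician, Silurian, Devonian, Carboniferous.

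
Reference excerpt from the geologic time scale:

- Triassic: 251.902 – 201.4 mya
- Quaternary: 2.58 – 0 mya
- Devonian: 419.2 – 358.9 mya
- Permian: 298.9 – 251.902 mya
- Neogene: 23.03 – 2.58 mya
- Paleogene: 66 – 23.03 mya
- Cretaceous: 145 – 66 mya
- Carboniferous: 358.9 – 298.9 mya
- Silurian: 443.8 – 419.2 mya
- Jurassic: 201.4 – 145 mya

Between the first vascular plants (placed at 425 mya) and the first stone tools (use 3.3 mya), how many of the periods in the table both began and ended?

425 Ma sits inside the Silurian (443.8–419.2) and 3.3 Ma inside the Neogene (23.03–2.58); neither of those is wholly between the two dates.
The listed periods lying completely between them are Devonian, Carboniferous, Permian, Triassic, Jurassic, Cretaceous, Paleogene — 7 in all.

7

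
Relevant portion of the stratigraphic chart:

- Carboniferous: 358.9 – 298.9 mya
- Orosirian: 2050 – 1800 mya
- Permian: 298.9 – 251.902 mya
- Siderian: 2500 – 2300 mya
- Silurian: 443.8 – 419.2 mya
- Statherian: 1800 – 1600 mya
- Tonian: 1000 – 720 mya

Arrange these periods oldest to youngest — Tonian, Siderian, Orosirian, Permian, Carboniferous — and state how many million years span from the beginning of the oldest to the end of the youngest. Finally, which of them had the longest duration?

From the excerpt: Tonian 1000–720; Siderian 2500–2300; Orosirian 2050–1800; Permian 298.9–251.902; Carboniferous 358.9–298.9 (Ma).
Larger Ma is earlier, so the oldest is Siderian and the youngest is Permian; oldest to youngest: Siderian, Orosirian, Tonian, Carboniferous, Permian.
Oldest start 2500 minus youngest end 251.902 gives 2248.098 Myr overall.
Individual lengths (start − end): Carboniferous 60; Orosirian 250; Tonian 280; Permian 46.998; Siderian 200. The largest is Tonian at 280 Myr.

Siderian, Orosirian, Tonian, Carboniferous, Permian; total span 2248.098 Myr; longest is Tonian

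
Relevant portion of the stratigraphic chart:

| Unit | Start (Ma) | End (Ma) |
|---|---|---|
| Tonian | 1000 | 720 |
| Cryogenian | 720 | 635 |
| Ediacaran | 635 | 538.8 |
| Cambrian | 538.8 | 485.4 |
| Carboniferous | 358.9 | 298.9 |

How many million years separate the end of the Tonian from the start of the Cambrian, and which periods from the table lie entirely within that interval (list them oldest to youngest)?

The Tonian closes at 720 Ma and the Cambrian opens at 538.8 Ma, so the interval is 720 − 538.8 = 181.2 Myr.
A period fits inside if it starts at or after 720 Ma and ends at or before 538.8 Ma; oldest first that gives Cryogenian, Ediacaran.

181.2 million years; Cryogenian, Ediacaran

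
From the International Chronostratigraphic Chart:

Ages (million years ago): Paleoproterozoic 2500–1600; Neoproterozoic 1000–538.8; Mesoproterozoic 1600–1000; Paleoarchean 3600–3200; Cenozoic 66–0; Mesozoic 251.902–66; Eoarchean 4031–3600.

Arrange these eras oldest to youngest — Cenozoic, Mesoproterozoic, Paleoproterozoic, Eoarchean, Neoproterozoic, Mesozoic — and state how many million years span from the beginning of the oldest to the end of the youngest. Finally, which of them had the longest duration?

Start ages (Ma): Eoarchean 4031, Paleoproterozoic 2500, Mesoproterozoic 1600, Neoproterozoic 1000, Mesozoic 251.902, Cenozoic 66.
Ordered oldest to youngest: Eoarchean, Paleoproterozoic, Mesoproterozoic, Neoproterozoic, Mesozoic, Cenozoic.
Span = 4031 − 0 = 4031 Myr.
Durations: Paleoproterozoic 900, Mesoproterozoic 600, Neoproterozoic 461.2, Cenozoic 66, Eoarchean 431, Mesozoic 185.902 → longest is Paleoproterozoic (900 Myr).

Eoarchean → Paleoproterozoic → Mesoproterozoic → Neoproterozoic → Mesozoic → Cenozoic; total span 4031 Myr; longest is Paleoproterozoic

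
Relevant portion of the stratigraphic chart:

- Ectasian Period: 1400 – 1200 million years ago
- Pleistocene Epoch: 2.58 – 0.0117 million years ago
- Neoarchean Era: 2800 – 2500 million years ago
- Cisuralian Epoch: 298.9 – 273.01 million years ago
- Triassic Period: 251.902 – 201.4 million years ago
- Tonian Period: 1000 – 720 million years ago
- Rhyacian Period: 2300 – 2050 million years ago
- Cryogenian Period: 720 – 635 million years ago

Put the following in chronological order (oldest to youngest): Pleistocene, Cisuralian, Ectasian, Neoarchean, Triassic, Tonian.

Sorting by start age (descending Ma, since larger Ma = older): Neoarchean start 2800, Ectasian start 1400, Tonian start 1000, Cisuralian start 298.9, Triassic start 251.902, Pleistocene start 2.58.

Neoarchean, then Ectasian, then Tonian, then Cisuralian, then Triassic, then Pleistocene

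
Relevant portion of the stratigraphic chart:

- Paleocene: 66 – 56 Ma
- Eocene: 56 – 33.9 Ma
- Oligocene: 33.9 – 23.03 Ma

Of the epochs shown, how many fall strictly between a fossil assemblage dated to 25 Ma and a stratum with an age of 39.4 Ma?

0

The older date is 39.4 Ma and the younger is 25 Ma.
No epoch both begins after 39.4 Ma and ends before 25 Ma, so the count is 0.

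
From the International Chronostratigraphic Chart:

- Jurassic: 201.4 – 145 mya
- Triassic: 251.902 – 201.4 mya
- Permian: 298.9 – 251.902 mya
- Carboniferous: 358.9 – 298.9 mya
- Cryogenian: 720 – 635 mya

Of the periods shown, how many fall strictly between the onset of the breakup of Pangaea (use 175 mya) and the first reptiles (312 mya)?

2

312 Ma sits inside the Carboniferous (358.9–298.9) and 175 Ma inside the Jurassic (201.4–145); neither of those is wholly between the two dates.
The listed periods lying completely between them are Permian, Triassic — 2 in all.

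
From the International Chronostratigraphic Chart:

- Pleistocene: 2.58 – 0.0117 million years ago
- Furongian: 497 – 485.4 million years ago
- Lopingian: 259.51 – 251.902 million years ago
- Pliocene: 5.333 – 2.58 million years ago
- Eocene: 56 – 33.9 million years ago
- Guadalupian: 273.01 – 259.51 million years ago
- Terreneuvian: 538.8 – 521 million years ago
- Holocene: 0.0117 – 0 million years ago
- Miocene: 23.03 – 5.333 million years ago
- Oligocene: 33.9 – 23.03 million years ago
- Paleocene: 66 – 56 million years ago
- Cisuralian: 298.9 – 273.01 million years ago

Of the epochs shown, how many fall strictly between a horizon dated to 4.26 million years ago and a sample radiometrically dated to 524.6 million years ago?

8

The older date is 524.6 Ma and the younger is 4.26 Ma.
Epochs with start < 524.6 and end > 4.26 Ma: Furongian (497–485.4), Cisuralian (298.9–273.01), Guadalupian (273.01–259.51), Lopingian (259.51–251.902), Paleocene (66–56), Eocene (56–33.9), Oligocene (33.9–23.03), Miocene (23.03–5.333).
That is 8 complete epochs.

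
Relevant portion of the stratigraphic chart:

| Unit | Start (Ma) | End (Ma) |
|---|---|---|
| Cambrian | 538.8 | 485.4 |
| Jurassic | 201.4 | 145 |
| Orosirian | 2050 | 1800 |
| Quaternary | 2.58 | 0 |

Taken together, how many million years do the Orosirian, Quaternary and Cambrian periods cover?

Each duration: Orosirian = 250; Quaternary = 2.58; Cambrian = 53.4.
Sum: 250 + 2.58 + 53.4 = 305.98 Myr.

305.98 million years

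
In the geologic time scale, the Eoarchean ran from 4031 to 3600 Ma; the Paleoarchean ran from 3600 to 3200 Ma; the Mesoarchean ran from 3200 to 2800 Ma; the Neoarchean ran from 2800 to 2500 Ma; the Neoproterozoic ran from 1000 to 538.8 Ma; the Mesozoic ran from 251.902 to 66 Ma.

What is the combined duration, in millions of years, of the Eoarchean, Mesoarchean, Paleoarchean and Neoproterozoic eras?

1692.2 million years

Each duration: Eoarchean = 431; Mesoarchean = 400; Paleoarchean = 400; Neoproterozoic = 461.2.
Sum: 431 + 400 + 400 + 461.2 = 1692.2 Myr.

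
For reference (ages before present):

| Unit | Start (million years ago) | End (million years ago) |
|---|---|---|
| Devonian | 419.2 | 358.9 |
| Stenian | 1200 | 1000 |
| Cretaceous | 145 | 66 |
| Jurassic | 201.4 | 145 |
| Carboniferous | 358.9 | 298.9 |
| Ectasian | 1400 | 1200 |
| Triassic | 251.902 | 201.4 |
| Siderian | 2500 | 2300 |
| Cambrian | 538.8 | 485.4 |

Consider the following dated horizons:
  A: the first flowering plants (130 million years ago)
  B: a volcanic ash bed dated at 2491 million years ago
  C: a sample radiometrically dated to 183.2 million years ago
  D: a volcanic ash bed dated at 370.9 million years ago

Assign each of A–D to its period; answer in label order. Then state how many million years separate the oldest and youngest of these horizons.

Match each age against the start–end ranges in the excerpt: A = 130 Ma → Cretaceous (145–66); B = 2491 Ma → Siderian (2500–2300); C = 183.2 Ma → Jurassic (201.4–145); D = 370.9 Ma → Devonian (419.2–358.9).
The largest age is 2491 Ma and the smallest is 130 Ma; their difference is 2361 Myr.

A — Cretaceous; B — Siderian; C — Jurassic; D — Devonian; span 2361 million years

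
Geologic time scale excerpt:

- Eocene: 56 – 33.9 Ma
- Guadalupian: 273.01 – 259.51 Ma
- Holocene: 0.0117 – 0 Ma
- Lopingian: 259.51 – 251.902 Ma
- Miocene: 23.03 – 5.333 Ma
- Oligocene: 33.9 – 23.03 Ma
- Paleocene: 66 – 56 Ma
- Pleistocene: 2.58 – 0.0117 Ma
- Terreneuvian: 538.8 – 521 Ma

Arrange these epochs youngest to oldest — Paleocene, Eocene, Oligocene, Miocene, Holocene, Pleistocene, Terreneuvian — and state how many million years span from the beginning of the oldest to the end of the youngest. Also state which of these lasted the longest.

Holocene → Pleistocene → Miocene → Oligocene → Eocene → Paleocene → Terreneuvian; total span 538.8 Myr; longest is Eocene

From the excerpt: Paleocene 66–56; Eocene 56–33.9; Oligocene 33.9–23.03; Miocene 23.03–5.333; Holocene 0.0117–0; Pleistocene 2.58–0.0117; Terreneuvian 538.8–521 (Ma).
Larger Ma is earlier, so the oldest is Terreneuvian and the youngest is Holocene; youngest to oldest: Holocene, Pleistocene, Miocene, Oligocene, Eocene, Paleocene, Terreneuvian.
Oldest start 538.8 minus youngest end 0 gives 538.8 Myr overall.
Individual lengths (start − end): Oligocene 10.87; Pleistocene 2.5683; Holocene 0.0117; Paleocene 10; Eocene 22.1; Terreneuvian 17.8; Miocene 17.697. The largest is Eocene at 22.1 Myr.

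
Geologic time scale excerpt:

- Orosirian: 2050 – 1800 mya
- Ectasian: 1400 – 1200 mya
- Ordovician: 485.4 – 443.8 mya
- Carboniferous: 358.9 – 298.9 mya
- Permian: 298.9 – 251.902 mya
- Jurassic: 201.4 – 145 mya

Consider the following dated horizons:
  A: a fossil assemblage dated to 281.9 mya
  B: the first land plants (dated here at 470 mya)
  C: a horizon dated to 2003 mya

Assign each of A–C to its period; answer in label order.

A — Permian; B — Ordovician; C — Orosirian

A: 281.9 Ma lies in 298.9–251.902 Ma, so Permian.
B: 470 Ma lies in 485.4–443.8 Ma, so Ordovician.
C: 2003 Ma lies in 2050–1800 Ma, so Orosirian.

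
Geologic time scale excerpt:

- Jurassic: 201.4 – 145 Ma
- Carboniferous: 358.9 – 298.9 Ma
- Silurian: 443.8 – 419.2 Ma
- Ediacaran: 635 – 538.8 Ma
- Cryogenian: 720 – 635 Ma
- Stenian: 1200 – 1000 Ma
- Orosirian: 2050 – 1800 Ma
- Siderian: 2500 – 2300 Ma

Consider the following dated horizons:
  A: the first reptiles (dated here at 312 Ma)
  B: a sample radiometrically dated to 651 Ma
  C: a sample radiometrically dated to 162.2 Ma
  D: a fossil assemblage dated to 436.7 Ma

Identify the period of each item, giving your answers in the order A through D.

A — Carboniferous; B — Cryogenian; C — Jurassic; D — Silurian

Match each age against the start–end ranges in the excerpt: A = 312 Ma → Carboniferous (358.9–298.9); B = 651 Ma → Cryogenian (720–635); C = 162.2 Ma → Jurassic (201.4–145); D = 436.7 Ma → Silurian (443.8–419.2).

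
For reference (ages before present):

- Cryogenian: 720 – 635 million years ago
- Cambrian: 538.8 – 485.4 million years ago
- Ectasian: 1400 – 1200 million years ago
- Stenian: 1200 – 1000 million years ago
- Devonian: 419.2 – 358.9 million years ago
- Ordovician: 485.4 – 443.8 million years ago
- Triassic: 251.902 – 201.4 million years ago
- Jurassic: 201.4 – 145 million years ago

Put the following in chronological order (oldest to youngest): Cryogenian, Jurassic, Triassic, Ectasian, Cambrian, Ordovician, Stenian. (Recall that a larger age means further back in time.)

Read off each span (Ma): Cryogenian 720–635; Jurassic 201.4–145; Triassic 251.902–201.4; Ectasian 1400–1200; Cambrian 538.8–485.4; Ordovician 485.4–443.8; Stenian 1200–1000.
Larger Ma is older, so oldest→youngest is Ectasian, Stenian, Cryogenian, Cambrian, Ordovician, Triassic, Jurassic.

Ectasian, Stenian, Cryogenian, Cambrian, Ordovician, Triassic, Jurassic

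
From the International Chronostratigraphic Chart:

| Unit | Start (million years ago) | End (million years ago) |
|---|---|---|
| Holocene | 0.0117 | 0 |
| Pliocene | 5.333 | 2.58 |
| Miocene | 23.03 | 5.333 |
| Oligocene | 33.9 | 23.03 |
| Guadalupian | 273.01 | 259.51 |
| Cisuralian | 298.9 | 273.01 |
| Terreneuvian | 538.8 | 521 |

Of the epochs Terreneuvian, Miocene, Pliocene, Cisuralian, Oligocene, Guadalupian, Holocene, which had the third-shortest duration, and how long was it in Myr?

Oligocene, 10.87 million years

Start − end for each: Terreneuvian 538.8 − 521 = 17.8; Miocene 23.03 − 5.333 = 17.697; Pliocene 5.333 − 2.58 = 2.753; Cisuralian 298.9 − 273.01 = 25.89; Oligocene 33.9 − 23.03 = 10.87; Guadalupian 273.01 − 259.51 = 13.5; Holocene 0.0117 − 0 = 0.0117.
Ranking these from shortest: Holocene < Pliocene < Oligocene < Guadalupian < Miocene < Terreneuvian < Cisuralian.
Position 3 in that ranking is Oligocene, which lasted 10.87 Myr.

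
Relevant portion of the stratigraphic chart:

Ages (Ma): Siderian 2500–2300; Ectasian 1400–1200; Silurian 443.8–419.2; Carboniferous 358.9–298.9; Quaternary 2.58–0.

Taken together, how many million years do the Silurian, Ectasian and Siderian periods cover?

Each duration: Silurian = 24.6; Ectasian = 200; Siderian = 200.
Sum: 24.6 + 200 + 200 = 424.6 Myr.

424.6 million years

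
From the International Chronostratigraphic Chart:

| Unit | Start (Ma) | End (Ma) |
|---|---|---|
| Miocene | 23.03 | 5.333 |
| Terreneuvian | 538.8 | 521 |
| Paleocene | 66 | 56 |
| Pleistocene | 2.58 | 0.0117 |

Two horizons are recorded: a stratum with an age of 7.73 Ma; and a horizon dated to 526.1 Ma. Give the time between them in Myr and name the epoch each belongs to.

518.37 million years apart; the first in the Miocene, the second in the Terreneuvian

Elapsed time: 526.1 − 7.73 = 518.37 Myr.
7.73 Ma lies within 23.03–5.333 Ma: Miocene.
526.1 Ma lies within 538.8–521 Ma: Terreneuvian.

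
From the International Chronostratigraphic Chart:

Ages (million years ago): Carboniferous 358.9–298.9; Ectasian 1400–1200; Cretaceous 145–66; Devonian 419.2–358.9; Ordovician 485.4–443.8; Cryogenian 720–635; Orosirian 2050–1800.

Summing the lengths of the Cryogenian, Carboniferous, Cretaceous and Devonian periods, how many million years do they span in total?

Each duration: Cryogenian = 85; Carboniferous = 60; Cretaceous = 79; Devonian = 60.3.
Sum: 85 + 60 + 79 + 60.3 = 284.3 Myr.

284.3 million years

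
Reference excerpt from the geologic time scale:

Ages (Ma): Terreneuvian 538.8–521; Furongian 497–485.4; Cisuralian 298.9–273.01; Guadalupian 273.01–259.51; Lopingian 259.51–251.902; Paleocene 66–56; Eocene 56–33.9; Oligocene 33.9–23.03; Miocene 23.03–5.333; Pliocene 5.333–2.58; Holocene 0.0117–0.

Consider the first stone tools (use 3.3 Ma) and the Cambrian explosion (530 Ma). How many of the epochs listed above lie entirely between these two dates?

530 Ma sits inside the Terreneuvian (538.8–521) and 3.3 Ma inside the Pliocene (5.333–2.58); neither of those is wholly between the two dates.
The listed epochs lying completely between them are Furongian, Cisuralian, Guadalupian, Lopingian, Paleocene, Eocene, Oligocene, Miocene — 8 in all.

8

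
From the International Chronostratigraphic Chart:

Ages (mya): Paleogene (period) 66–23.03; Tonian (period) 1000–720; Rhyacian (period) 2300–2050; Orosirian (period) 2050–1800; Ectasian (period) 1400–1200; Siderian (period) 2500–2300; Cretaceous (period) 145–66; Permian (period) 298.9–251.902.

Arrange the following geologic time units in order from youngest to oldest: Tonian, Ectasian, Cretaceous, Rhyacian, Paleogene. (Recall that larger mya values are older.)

Sorting by start age (ascending Ma, since larger Ma = older): Paleogene start 66, Cretaceous start 145, Tonian start 1000, Ectasian start 1400, Rhyacian start 2300.

Paleogene, then Cretaceous, then Tonian, then Ectasian, then Rhyacian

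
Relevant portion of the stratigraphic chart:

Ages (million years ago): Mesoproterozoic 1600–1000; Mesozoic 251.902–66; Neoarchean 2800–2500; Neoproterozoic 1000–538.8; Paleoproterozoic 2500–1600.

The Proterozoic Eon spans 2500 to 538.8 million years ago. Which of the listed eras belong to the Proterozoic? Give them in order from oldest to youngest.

Paleoproterozoic, Mesoproterozoic, Neoproterozoic

Eras with both bounds inside 2500–538.8 Ma: Paleoproterozoic (2500–1600), Mesoproterozoic (1600–1000), Neoproterozoic (1000–538.8).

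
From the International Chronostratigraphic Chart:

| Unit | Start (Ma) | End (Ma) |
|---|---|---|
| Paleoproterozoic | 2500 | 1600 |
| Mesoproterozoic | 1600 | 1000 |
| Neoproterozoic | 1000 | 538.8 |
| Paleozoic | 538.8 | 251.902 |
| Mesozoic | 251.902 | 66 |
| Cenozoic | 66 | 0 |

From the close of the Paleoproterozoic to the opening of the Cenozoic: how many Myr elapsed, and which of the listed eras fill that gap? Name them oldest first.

The Paleoproterozoic closes at 1600 Ma and the Cenozoic opens at 66 Ma, so the interval is 1600 − 66 = 1534 Myr.
An era fits inside if it starts at or after 1600 Ma and ends at or before 66 Ma; oldest first that gives Mesoproterozoic, Neoproterozoic, Paleozoic, Mesozoic.

1534 million years; Mesoproterozoic, Neoproterozoic, Paleozoic, Mesozoic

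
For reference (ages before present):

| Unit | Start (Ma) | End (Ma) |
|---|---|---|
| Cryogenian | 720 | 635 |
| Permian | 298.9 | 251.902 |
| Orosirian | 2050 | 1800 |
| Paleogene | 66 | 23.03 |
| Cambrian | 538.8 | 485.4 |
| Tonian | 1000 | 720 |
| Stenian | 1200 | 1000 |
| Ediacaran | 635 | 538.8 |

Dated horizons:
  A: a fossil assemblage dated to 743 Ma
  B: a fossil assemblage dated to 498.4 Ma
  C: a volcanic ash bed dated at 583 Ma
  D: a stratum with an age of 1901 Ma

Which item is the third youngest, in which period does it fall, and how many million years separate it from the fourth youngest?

A, in the Tonian; 1158 million years to D

Smaller Ma means younger, so youngest first: B 498.4 < C 583 < A 743 < D 1901.
Counting 3 along gives A (743 Ma); the excerpt puts that inside the Tonian, 1000–720 Ma.
Next in line is D (1901 Ma), and 1901 − 743 = 1158 Myr.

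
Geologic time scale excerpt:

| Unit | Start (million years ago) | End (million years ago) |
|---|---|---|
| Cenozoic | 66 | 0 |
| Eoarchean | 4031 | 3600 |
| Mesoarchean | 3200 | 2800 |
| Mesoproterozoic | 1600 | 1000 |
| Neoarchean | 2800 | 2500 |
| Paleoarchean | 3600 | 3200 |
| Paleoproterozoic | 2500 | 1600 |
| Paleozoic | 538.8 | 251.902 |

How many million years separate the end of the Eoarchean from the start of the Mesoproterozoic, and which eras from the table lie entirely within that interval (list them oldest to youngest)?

2000 million years; Paleoarchean, Mesoarchean, Neoarchean, Paleoproterozoic

End of Eoarchean = 3600 Ma; start of Mesoproterozoic = 1600 Ma.
Gap = 3600 − 1600 = 2000 Myr.
Eras wholly inside 3600–1600 Ma: Paleoarchean (3600–3200), Mesoarchean (3200–2800), Neoarchean (2800–2500), Paleoproterozoic (2500–1600).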